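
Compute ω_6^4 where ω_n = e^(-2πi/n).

ω_6^4 = e^(-2πi·4/6)
= cos(-2π·4/6) + i·sin(-2π·4/6)
= cos(-8π/6) + i·sin(-8π/6)

ω_6^4 = cos(-8π/6) + i·sin(-8π/6) = -0.5000+0.8660i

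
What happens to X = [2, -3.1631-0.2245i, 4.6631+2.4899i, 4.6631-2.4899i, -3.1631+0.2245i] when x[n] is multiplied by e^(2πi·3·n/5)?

Modulation property: DFT(ω_5^(-3n)·x[n]) = X[(k-3) mod 5], so circularly shift X by 3 positions.

X[k-3] = [4.6631+2.4899i, 4.6631-2.4899i, -3.1631+0.2245i, 2, -3.1631-0.2245i]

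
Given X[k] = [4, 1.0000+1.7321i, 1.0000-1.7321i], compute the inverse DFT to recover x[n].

x[n] = (1/3) Σ(k=0 to 2) X[k] · e^(2πikn/3)

Computing each x[n]:
x[0] = 2
x[1] = 0
x[2] = 2

x = [2, 0, 2]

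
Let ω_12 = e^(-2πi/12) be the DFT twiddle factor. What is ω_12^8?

ω_12^8 = e^(-2πi·8/12)
= cos(-2π·8/12) + i·sin(-2π·8/12)
= cos(-16π/12) + i·sin(-16π/12)

ω_12^8 = cos(-16π/12) + i·sin(-16π/12) = -0.5000+0.8660i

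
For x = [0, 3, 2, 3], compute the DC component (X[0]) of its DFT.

X[0] = Σ(n=0 to 3) x[n] · ω_4^0 = Σ x[n]
= (0) + (3) + (2) + (3)

X[0] = 8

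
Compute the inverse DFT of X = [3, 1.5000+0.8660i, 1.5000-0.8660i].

x[n] = (1/3) Σ(k=0 to 2) X[k] · e^(2πikn/3)

Computing each x[n]:
x[0] = 2
x[1] = 0
x[2] = 1

x = [2, 0, 1]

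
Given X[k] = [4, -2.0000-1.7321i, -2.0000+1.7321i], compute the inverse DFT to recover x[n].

x[n] = (1/3) Σ(k=0 to 2) X[k] · e^(2πikn/3)

Computing each x[n]:
x[0] = 0
x[1] = 3
x[2] = 1

x = [0, 3, 1]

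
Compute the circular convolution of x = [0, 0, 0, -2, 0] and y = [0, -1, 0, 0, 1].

(x ⊛ y)[n] = Σ(m=0 to 4) x[m] · y[(n-m) mod 5]

Computing each output sample:
(x ⊛ y)[0] = 0
(x ⊛ y)[1] = 0
(x ⊛ y)[2] = -2
(x ⊛ y)[3] = 0
(x ⊛ y)[4] = 2

x ⊛ y = [0, 0, -2, 0, 2]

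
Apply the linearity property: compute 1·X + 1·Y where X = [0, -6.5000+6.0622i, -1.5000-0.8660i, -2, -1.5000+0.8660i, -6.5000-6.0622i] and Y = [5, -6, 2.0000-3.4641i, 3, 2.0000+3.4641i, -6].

By linearity: DFT(1x + 1y) = 1·DFT(x) + 1·DFT(y)
= 1·[0, -6.5000+6.0622i, -1.5000-0.8660i, -2, -1.5000+0.8660i, -6.5000-6.0622i] + 1·[5, -6, 2.0000-3.4641i, 3, 2.0000+3.4641i, -6]

Computing element-wise:
Z[0] = 1·(0) + 1·(5) = 5
Z[1] = 1·(-6.5000+6.0622i) + 1·(-6) = -12.5000+6.0622i
Z[2] = 1·(-1.5000-0.8660i) + 1·(2.0000-3.4641i) = 0.5000-4.3301i
Z[3] = 1·(-2) + 1·(3) = 1
Z[4] = 1·(-1.5000+0.8660i) + 1·(2.0000+3.4641i) = 0.5000+4.3301i
Z[5] = 1·(-6.5000-6.0622i) + 1·(-6) = -12.5000-6.0622i

DFT(1x + 1y) = 1·X + 1·Y = [5, -12.5000+6.0622i, 0.5000-4.3301i, 1, 0.5000+4.3301i, -12.5000-6.0622i]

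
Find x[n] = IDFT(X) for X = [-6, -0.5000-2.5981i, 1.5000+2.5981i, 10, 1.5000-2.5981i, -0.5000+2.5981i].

x[n] = (1/6) Σ(k=0 to 5) X[k] · e^(2πikn/6)

Computing each x[n]:
x[0] = 1
x[1] = -3
x[2] = 2
x[3] = -2
x[4] = -1
x[5] = -3

x = [1, -3, 2, -2, -1, -3]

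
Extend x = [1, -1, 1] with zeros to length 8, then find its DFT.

Original 3-point DFT: [1, 1.0000+1.7321i, 1.0000-1.7321i]
Zero-padded 8-point DFT provides frequency interpolation.

DFT_8([x, 0, ...]) = [1, 0.2929-0.2929i, 1i, 1.7071+1.7071i, 3, 1.7071-1.7071i, -1i, 0.2929+0.2929i]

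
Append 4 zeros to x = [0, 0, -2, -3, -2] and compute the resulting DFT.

Original 5-point DFT: [-7, 3.4271-2.4899i, 0.0729-0.2245i, 0.0729+0.2245i, 3.4271+2.4899i]
Zero-padded 9-point DFT provides frequency interpolation.

DFT_9([x, 0, ...]) = [-7, 3.0321+5.2517i, 1.8473-3.1996i, -1, -0.3794-0.6571i, -0.3794+0.6571i, -1, 1.8473+3.1996i, 3.0321-5.2517i]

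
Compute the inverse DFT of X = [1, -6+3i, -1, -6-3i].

x[n] = (1/4) Σ(k=0 to 3) X[k] · e^(2πikn/4)

Computing each x[n]:
x[0] = -3
x[1] = -1
x[2] = 3
x[3] = 2

x = [-3, -1, 3, 2]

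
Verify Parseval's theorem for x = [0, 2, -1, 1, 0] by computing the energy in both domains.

Time domain:
Σ|x[n]|² = |0|² + |2|² + |-1|² + |1|² + |0|² = 6.0000

Frequency domain:
(1/5)Σ|X[k]|² = (1/5)(|2|² + |0.6180-0.7265i|² + |-1.6180-3.0777i|² + |-1.6180+3.0777i|² + |0.6180+0.7265i|²) = (1/5)·30.0000 = 6.0000

Both sides agree, confirming Parseval's theorem.

Σ|x[n]|² = (1/N)Σ|X[k]|² = 6.0000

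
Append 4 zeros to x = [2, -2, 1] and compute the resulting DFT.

Original 3-point DFT: [1, 2.5000+2.5981i, 2.5000-2.5981i]
Zero-padded 7-point DFT provides frequency interpolation.

DFT_7([x, 0, ...]) = [1, 0.5305+0.5887i, 1.5441+2.3837i, 4.4254+1.6496i, 4.4254-1.6496i, 1.5441-2.3837i, 0.5305-0.5887i]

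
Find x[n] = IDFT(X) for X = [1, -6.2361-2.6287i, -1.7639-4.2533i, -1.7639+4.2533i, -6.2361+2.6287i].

x[n] = (1/5) Σ(k=0 to 4) X[k] · e^(2πikn/5)

Computing each x[n]:
x[0] = -3
x[1] = 2
x[2] = 1
x[3] = 3
x[4] = -2

x = [-3, 2, 1, 3, -2]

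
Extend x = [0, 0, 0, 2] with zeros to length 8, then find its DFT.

Original 4-point DFT: [2, 2i, -2, -2i]
Zero-padded 8-point DFT provides frequency interpolation.

DFT_8([x, 0, ...]) = [2, -1.4142-1.4142i, 2i, 1.4142-1.4142i, -2, 1.4142+1.4142i, -2i, -1.4142+1.4142i]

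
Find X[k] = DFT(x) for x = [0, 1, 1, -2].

X[k] = Σ(n=0 to 3) x[n] · ω_4^(nk)
where ω_4 = e^(-2πi/4)

Computing each X[k]:
X[0] = 0
X[1] = -1-3i
X[2] = 2
X[3] = -1+3i

X = [0, -1-3i, 2, -1+3i]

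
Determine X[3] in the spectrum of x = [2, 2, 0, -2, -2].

X[3] = Σ(n=0 to 4) x[n] · ω_5^(3n) where ω_5 = e^(-2πi/5)
= (2)·ω_5^0 + (2)·ω_5^3 + (0)·ω_5^6 + (-2)·ω_5^9 + (-2)·ω_5^12

X[3] = 1.3820+0.4490i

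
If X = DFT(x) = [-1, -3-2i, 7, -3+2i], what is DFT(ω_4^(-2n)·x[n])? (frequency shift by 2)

Modulation property: DFT(ω_4^(-2n)·x[n]) = X[(k-2) mod 4], so circularly shift X by 2 positions.

X[k-2] = [7, -3+2i, -1, -3-2i]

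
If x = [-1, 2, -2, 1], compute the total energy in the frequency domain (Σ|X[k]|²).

Parseval: Σ|x[n]|² = (1/N)Σ|X[k]|², so Σ|X[k]|² = N·Σ|x[n]|² = 4·10.0000

Σ|X[k]|² = N·Σ|x[n]|² = 4·10.0000 = 40.0000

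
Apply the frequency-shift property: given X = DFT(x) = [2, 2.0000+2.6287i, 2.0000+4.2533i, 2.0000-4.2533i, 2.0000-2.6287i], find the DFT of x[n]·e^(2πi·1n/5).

Modulation property: DFT(ω_5^(-1n)·x[n]) = X[(k-1) mod 5], so circularly shift X by 1 positions.

X[k-1] = [2.0000-2.6287i, 2, 2.0000+2.6287i, 2.0000+4.2533i, 2.0000-4.2533i]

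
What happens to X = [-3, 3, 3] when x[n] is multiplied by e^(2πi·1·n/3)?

Modulation property: DFT(ω_3^(-1n)·x[n]) = X[(k-1) mod 3], so circularly shift X by 1 positions.

X[k-1] = [3, -3, 3]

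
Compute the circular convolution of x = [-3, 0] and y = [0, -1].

(x ⊛ y)[n] = Σ(m=0 to 1) x[m] · y[(n-m) mod 2]

Computing each output sample:
(x ⊛ y)[0] = 0
(x ⊛ y)[1] = 3

x ⊛ y = [0, 3]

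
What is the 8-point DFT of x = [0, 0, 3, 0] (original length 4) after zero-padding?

Original 4-point DFT: [3, -3, 3, -3]
Zero-padded 8-point DFT provides frequency interpolation.

DFT_8([x, 0, ...]) = [3, -3i, -3, 3i, 3, -3i, -3, 3i]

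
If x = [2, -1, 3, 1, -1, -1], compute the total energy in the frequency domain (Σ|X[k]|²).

Parseval: Σ|x[n]|² = (1/N)Σ|X[k]|², so Σ|X[k]|² = N·Σ|x[n]|² = 6·17.0000

Σ|X[k]|² = N·Σ|x[n]|² = 6·17.0000 = 102.0000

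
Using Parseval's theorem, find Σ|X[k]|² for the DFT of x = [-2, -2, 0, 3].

Parseval: Σ|x[n]|² = (1/N)Σ|X[k]|², so Σ|X[k]|² = N·Σ|x[n]|² = 4·17.0000

Σ|X[k]|² = N·Σ|x[n]|² = 4·17.0000 = 68.0000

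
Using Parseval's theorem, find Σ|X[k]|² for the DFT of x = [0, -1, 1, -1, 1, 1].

Parseval: Σ|x[n]|² = (1/N)Σ|X[k]|², so Σ|X[k]|² = N·Σ|x[n]|² = 6·5.0000

Σ|X[k]|² = N·Σ|x[n]|² = 6·5.0000 = 30.0000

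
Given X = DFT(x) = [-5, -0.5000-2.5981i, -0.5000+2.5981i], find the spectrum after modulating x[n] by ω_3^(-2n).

Modulation property: DFT(ω_3^(-2n)·x[n]) = X[(k-2) mod 3], so circularly shift X by 2 positions.

X[k-2] = [-0.5000-2.5981i, -0.5000+2.5981i, -5]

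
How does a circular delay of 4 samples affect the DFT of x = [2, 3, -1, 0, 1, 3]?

Time shift by 4: X_shifted[k] = ω_6^(4k) · X[k]
Shifted x = [-1, 0, 1, 3, 2, 3]

DFT(x[n-4]) = [8, -4.0000+3.4641i, -1.0000+1.7321i, -4, -1.0000-1.7321i, -4.0000-3.4641i]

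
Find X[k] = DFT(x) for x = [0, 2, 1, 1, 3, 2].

X[k] = Σ(n=0 to 5) x[n] · ω_6^(nk)
where ω_6 = e^(-2πi/6)

Computing each X[k]:
X[0] = 9
X[1] = -1.0000+1.7321i
X[2] = -3.0000-1.7321i
X[3] = -1
X[4] = -3.0000+1.7321i
X[5] = -1.0000-1.7321i

X = [9, -1.0000+1.7321i, -3.0000-1.7321i, -1, -3.0000+1.7321i, -1.0000-1.7321i]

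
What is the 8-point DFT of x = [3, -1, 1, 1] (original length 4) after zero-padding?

Original 4-point DFT: [4, 2+2i, 4, 2-2i]
Zero-padded 8-point DFT provides frequency interpolation.

DFT_8([x, 0, ...]) = [4, 1.5858-1.0000i, 2+2i, 4.4142+1.0000i, 4, 4.4142-1.0000i, 2-2i, 1.5858+1.0000i]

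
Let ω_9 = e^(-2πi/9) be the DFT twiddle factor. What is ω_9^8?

ω_9^8 = e^(-2πi·8/9)
= cos(-2π·8/9) + i·sin(-2π·8/9)
= cos(-16π/9) + i·sin(-16π/9)

ω_9^8 = cos(-16π/9) + i·sin(-16π/9) = 0.7660+0.6428i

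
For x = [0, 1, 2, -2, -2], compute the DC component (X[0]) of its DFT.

X[0] = Σ(n=0 to 4) x[n] · ω_5^0 = Σ x[n]
= (0) + (1) + (2) + (-2) + (-2)

X[0] = -1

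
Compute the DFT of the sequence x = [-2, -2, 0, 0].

X[k] = Σ(n=0 to 3) x[n] · ω_4^(nk)
where ω_4 = e^(-2πi/4)

Computing each X[k]:
X[0] = -4
X[1] = -2+2i
X[2] = 0
X[3] = -2-2i

X = [-4, -2+2i, 0, -2-2i]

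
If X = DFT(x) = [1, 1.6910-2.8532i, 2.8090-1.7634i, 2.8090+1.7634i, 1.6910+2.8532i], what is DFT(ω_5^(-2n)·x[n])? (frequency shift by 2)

Modulation property: DFT(ω_5^(-2n)·x[n]) = X[(k-2) mod 5], so circularly shift X by 2 positions.

X[k-2] = [2.8090+1.7634i, 1.6910+2.8532i, 1, 1.6910-2.8532i, 2.8090-1.7634i]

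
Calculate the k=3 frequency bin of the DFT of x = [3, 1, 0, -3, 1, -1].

X[3] = Σ(n=0 to 5) x[n] · ω_6^(3n) where ω_6 = e^(-2πi/6)
= (3)·ω_6^0 + (1)·ω_6^3 + (0)·ω_6^6 + (-3)·ω_6^9 + (1)·ω_6^12 + (-1)·ω_6^15

X[3] = 7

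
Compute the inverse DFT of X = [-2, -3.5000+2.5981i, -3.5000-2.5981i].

x[n] = (1/3) Σ(k=0 to 2) X[k] · e^(2πikn/3)

Computing each x[n]:
x[0] = -3
x[1] = -1
x[2] = 2

x = [-3, -1, 2]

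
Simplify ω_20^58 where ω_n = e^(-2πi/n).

Since ω_20^20 = 1, powers reduce modulo 20.
58 mod 20 = 18
So ω_20^58 = ω_20^18 = e^(-2πi·18/20)

ω_20^58 = ω_20^18 = 0.8090+0.5878i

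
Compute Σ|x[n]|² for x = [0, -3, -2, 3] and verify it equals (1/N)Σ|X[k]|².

Time domain:
Σ|x[n]|² = |0|² + |-3|² + |-2|² + |3|² = 22.0000

Frequency domain:
(1/4)Σ|X[k]|² = (1/4)(|-2|² + |2+6i|² + |-2|² + |2-6i|²) = (1/4)·88.0000 = 22.0000

Both sides agree, confirming Parseval's theorem.

Σ|x[n]|² = (1/N)Σ|X[k]|² = 22.0000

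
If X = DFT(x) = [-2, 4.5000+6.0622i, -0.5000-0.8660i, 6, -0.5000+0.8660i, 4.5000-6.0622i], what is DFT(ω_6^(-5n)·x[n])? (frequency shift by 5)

Modulation property: DFT(ω_6^(-5n)·x[n]) = X[(k-5) mod 6], so circularly shift X by 5 positions.

X[k-5] = [4.5000+6.0622i, -0.5000-0.8660i, 6, -0.5000+0.8660i, 4.5000-6.0622i, -2]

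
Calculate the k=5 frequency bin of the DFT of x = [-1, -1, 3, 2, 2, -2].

X[5] = Σ(n=0 to 5) x[n] · ω_6^(5n) where ω_6 = e^(-2πi/6)
= (-1)·ω_6^0 + (-1)·ω_6^5 + (3)·ω_6^10 + (2)·ω_6^15 + (2)·ω_6^20 + (-2)·ω_6^25

X[5] = -7.0000+1.7321i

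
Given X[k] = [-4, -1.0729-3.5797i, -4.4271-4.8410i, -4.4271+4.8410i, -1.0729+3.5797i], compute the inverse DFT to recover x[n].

x[n] = (1/5) Σ(k=0 to 4) X[k] · e^(2πikn/5)

Computing each x[n]:
x[0] = -3
x[1] = 3
x[2] = -2
x[3] = 0
x[4] = -2

x = [-3, 3, -2, 0, -2]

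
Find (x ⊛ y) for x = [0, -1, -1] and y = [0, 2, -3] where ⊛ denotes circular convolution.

(x ⊛ y)[n] = Σ(m=0 to 2) x[m] · y[(n-m) mod 3]

Computing each output sample:
(x ⊛ y)[0] = 1
(x ⊛ y)[1] = 3
(x ⊛ y)[2] = -2

x ⊛ y = [1, 3, -2]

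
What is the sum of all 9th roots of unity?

Sum of all nth roots of unity equals 0 for n > 1 (geometric series with r ≠ 1).

0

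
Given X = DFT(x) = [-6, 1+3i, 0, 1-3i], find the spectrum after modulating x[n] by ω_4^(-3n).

Modulation property: DFT(ω_4^(-3n)·x[n]) = X[(k-3) mod 4], so circularly shift X by 3 positions.

X[k-3] = [1+3i, 0, 1-3i, -6]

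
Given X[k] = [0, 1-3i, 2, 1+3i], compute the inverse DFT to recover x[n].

x[n] = (1/4) Σ(k=0 to 3) X[k] · e^(2πikn/4)

Computing each x[n]:
x[0] = 1
x[1] = 1
x[2] = 0
x[3] = -2

x = [1, 1, 0, -2]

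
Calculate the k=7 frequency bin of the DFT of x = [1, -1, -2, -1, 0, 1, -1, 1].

X[7] = Σ(n=0 to 7) x[n] · ω_8^(7n) where ω_8 = e^(-2πi/8)
= (1)·ω_8^0 + (-1)·ω_8^7 + (-2)·ω_8^14 + (-1)·ω_8^21 + (0)·ω_8^28 + (1)·ω_8^35 + (-1)·ω_8^42 + (1)·ω_8^49

X[7] = 1.0000-3.8284i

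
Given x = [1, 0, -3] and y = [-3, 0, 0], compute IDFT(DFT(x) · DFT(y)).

(x ⊛ y)[n] = Σ(m=0 to 2) x[m] · y[(n-m) mod 3]

Computing each output sample:
(x ⊛ y)[0] = -3
(x ⊛ y)[1] = 0
(x ⊛ y)[2] = 9

x ⊛ y = [-3, 0, 9]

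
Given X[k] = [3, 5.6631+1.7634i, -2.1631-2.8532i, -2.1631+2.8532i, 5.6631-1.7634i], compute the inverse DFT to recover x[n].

x[n] = (1/5) Σ(k=0 to 4) X[k] · e^(2πikn/5)

Computing each x[n]:
x[0] = 2
x[1] = 2
x[2] = -3
x[3] = 0
x[4] = 2

x = [2, 2, -3, 0, 2]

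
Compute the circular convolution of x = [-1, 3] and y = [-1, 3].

(x ⊛ y)[n] = Σ(m=0 to 1) x[m] · y[(n-m) mod 2]

Computing each output sample:
(x ⊛ y)[0] = 10
(x ⊛ y)[1] = -6

x ⊛ y = [10, -6]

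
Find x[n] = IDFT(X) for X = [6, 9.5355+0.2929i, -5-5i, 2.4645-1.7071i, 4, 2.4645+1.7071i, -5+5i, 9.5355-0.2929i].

x[n] = (1/8) Σ(k=0 to 7) X[k] · e^(2πikn/8)

Computing each x[n]:
x[0] = 3
x[1] = 3
x[2] = 2
x[3] = -2
x[4] = -3
x[5] = 0
x[6] = 3
x[7] = 0

x = [3, 3, 2, -2, -3, 0, 3, 0]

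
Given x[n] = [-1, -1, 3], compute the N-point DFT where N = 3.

X[k] = Σ(n=0 to 2) x[n] · ω_3^(nk)
where ω_3 = e^(-2πi/3)

Computing each X[k]:
X[0] = 1
X[1] = -2.0000+3.4641i
X[2] = -2.0000-3.4641i

X = [1, -2.0000+3.4641i, -2.0000-3.4641i]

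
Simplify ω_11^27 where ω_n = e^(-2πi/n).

Since ω_11^11 = 1, powers reduce modulo 11.
27 mod 11 = 5
So ω_11^27 = ω_11^5 = e^(-2πi·5/11)

ω_11^27 = ω_11^5 = -0.9595-0.2817i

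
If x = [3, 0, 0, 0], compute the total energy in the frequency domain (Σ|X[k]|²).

Parseval: Σ|x[n]|² = (1/N)Σ|X[k]|², so Σ|X[k]|² = N·Σ|x[n]|² = 4·9.0000

Σ|X[k]|² = N·Σ|x[n]|² = 4·9.0000 = 36.0000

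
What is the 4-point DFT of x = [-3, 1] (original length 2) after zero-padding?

Original 2-point DFT: [-2, -4]
Zero-padded 4-point DFT provides frequency interpolation.

DFT_4([x, 0, ...]) = [-2, -3-1i, -4, -3+1i]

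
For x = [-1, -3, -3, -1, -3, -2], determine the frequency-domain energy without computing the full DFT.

Parseval: Σ|x[n]|² = (1/N)Σ|X[k]|², so Σ|X[k]|² = N·Σ|x[n]|² = 6·33.0000

Σ|X[k]|² = N·Σ|x[n]|² = 6·33.0000 = 198.0000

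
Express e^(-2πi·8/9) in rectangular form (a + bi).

ω_9^8 = e^(-2πi·8/9)
= cos(-2π·8/9) + i·sin(-2π·8/9)
= cos(-16π/9) + i·sin(-16π/9)

ω_9^8 = cos(-16π/9) + i·sin(-16π/9) = 0.7660+0.6428i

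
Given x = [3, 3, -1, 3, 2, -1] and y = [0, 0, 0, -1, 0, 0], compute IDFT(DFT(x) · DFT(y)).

(x ⊛ y)[n] = Σ(m=0 to 5) x[m] · y[(n-m) mod 6]

Computing each output sample:
(x ⊛ y)[0] = -3
(x ⊛ y)[1] = -2
(x ⊛ y)[2] = 1
(x ⊛ y)[3] = -3
(x ⊛ y)[4] = -3
(x ⊛ y)[5] = 1

x ⊛ y = [-3, -2, 1, -3, -3, 1]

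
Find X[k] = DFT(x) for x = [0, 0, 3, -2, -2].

X[k] = Σ(n=0 to 4) x[n] · ω_5^(nk)
where ω_5 = e^(-2πi/5)

Computing each X[k]:
X[0] = -1
X[1] = -1.4271-4.8410i
X[2] = 1.9271+3.5797i
X[3] = 1.9271-3.5797i
X[4] = -1.4271+4.8410i

X = [-1, -1.4271-4.8410i, 1.9271+3.5797i, 1.9271-3.5797i, -1.4271+4.8410i]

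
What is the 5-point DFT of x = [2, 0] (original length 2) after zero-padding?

Original 2-point DFT: [2, 2]
Zero-padded 5-point DFT provides frequency interpolation.

DFT_5([x, 0, ...]) = [2, 2, 2, 2, 2]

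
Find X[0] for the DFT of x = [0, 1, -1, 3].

X[0] = Σ(n=0 to 3) x[n] · ω_4^0 = Σ x[n]
= (0) + (1) + (-1) + (3)

X[0] = 3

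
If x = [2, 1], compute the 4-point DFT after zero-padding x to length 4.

Original 2-point DFT: [3, 1]
Zero-padded 4-point DFT provides frequency interpolation.

DFT_4([x, 0, ...]) = [3, 2-1i, 1, 2+1i]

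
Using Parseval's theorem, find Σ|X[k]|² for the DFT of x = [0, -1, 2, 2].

Parseval: Σ|x[n]|² = (1/N)Σ|X[k]|², so Σ|X[k]|² = N·Σ|x[n]|² = 4·9.0000

Σ|X[k]|² = N·Σ|x[n]|² = 4·9.0000 = 36.0000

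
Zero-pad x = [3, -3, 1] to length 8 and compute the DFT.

Original 3-point DFT: [1, 4.0000+3.4641i, 4.0000-3.4641i]
Zero-padded 8-point DFT provides frequency interpolation.

DFT_8([x, 0, ...]) = [1, 0.8787+1.1213i, 2+3i, 5.1213+3.1213i, 7, 5.1213-3.1213i, 2-3i, 0.8787-1.1213i]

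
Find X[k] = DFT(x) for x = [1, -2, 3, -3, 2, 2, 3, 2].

X[k] = Σ(n=0 to 7) x[n] · ω_8^(nk)
where ω_8 = e^(-2πi/8)

Computing each X[k]:
X[0] = 8
X[1] = -0.2929+6.3640i
X[2] = -3-1i
X[3] = -1.7071+6.3640i
X[4] = 10
X[5] = -1.7071-6.3640i
X[6] = -3+1i
X[7] = -0.2929-6.3640i

X = [8, -0.2929+6.3640i, -3-1i, -1.7071+6.3640i, 10, -1.7071-6.3640i, -3+1i, -0.2929-6.3640i]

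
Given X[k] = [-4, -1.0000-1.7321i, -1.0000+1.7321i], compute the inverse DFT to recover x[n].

x[n] = (1/3) Σ(k=0 to 2) X[k] · e^(2πikn/3)

Computing each x[n]:
x[0] = -2
x[1] = 0
x[2] = -2

x = [-2, 0, -2]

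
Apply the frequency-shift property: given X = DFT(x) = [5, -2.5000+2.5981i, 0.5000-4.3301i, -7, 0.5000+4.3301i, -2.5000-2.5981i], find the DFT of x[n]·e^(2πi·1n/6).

Modulation property: DFT(ω_6^(-1n)·x[n]) = X[(k-1) mod 6], so circularly shift X by 1 positions.

X[k-1] = [-2.5000-2.5981i, 5, -2.5000+2.5981i, 0.5000-4.3301i, -7, 0.5000+4.3301i]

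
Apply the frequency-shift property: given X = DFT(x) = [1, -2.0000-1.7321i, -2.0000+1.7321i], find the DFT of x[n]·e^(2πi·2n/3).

Modulation property: DFT(ω_3^(-2n)·x[n]) = X[(k-2) mod 3], so circularly shift X by 2 positions.

X[k-2] = [-2.0000-1.7321i, -2.0000+1.7321i, 1]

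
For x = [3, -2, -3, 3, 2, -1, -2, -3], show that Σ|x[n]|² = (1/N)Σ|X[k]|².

Time domain:
Σ|x[n]|² = |3|² + |-2|² + |-3|² + |3|² + |2|² + |-1|² + |-2|² + |-3|² = 49.0000

Frequency domain:
(1/8)Σ|X[k]|² = (1/8)(|-3|² + |-3.9497-2.5355i|² + |10+3i|² + |5.9497-4.5355i|² + |3|² + |5.9497+4.5355i|² + |10-3i|² + |-3.9497+2.5355i|²) = (1/8)·392.0000 = 49.0000

Both sides agree, confirming Parseval's theorem.

Σ|x[n]|² = (1/N)Σ|X[k]|² = 49.0000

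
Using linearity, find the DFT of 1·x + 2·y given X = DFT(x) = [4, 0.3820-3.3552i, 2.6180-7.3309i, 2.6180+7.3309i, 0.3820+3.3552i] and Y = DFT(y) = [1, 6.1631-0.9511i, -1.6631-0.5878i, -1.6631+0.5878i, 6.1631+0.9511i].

By linearity: DFT(1x + 2y) = 1·DFT(x) + 2·DFT(y)
= 1·[4, 0.3820-3.3552i, 2.6180-7.3309i, 2.6180+7.3309i, 0.3820+3.3552i] + 2·[1, 6.1631-0.9511i, -1.6631-0.5878i, -1.6631+0.5878i, 6.1631+0.9511i]

Computing element-wise:
Z[0] = 1·(4) + 2·(1) = 6
Z[1] = 1·(0.3820-3.3552i) + 2·(6.1631-0.9511i) = 12.7082-5.2574i
Z[2] = 1·(2.6180-7.3309i) + 2·(-1.6631-0.5878i) = -0.7082-8.5065i
Z[3] = 1·(2.6180+7.3309i) + 2·(-1.6631+0.5878i) = -0.7082+8.5065i
Z[4] = 1·(0.3820+3.3552i) + 2·(6.1631+0.9511i) = 12.7082+5.2574i

DFT(1x + 2y) = 1·X + 2·Y = [6, 12.7082-5.2574i, -0.7082-8.5065i, -0.7082+8.5065i, 12.7082+5.2574i]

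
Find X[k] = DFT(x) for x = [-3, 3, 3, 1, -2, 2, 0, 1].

X[k] = Σ(n=0 to 7) x[n] · ω_8^(nk)
where ω_8 = e^(-2πi/8)

Computing each X[k]:
X[0] = 5
X[1] = -0.2929-3.7071i
X[2] = -8-3i
X[3] = -1.7071+2.2929i
X[4] = -9
X[5] = -1.7071-2.2929i
X[6] = -8+3i
X[7] = -0.2929+3.7071i

X = [5, -0.2929-3.7071i, -8-3i, -1.7071+2.2929i, -9, -1.7071-2.2929i, -8+3i, -0.2929+3.7071i]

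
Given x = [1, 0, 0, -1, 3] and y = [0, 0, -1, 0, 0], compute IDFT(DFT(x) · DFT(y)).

(x ⊛ y)[n] = Σ(m=0 to 4) x[m] · y[(n-m) mod 5]

Computing each output sample:
(x ⊛ y)[0] = 1
(x ⊛ y)[1] = -3
(x ⊛ y)[2] = -1
(x ⊛ y)[3] = 0
(x ⊛ y)[4] = 0

x ⊛ y = [1, -3, -1, 0, 0]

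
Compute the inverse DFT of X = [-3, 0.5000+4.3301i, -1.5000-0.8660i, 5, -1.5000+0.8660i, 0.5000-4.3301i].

x[n] = (1/6) Σ(k=0 to 5) X[k] · e^(2πikn/6)

Computing each x[n]:
x[0] = 0
x[1] = -2
x[2] = -1
x[3] = -2
x[4] = 2
x[5] = 0

x = [0, -2, -1, -2, 2, 0]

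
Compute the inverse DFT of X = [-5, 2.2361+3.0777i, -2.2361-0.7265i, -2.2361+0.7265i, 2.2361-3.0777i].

x[n] = (1/5) Σ(k=0 to 4) X[k] · e^(2πikn/5)

Computing each x[n]:
x[0] = -1
x[1] = -1
x[2] = -3
x[3] = -1
x[4] = 1

x = [-1, -1, -3, -1, 1]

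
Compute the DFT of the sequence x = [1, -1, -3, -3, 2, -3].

X[k] = Σ(n=0 to 5) x[n] · ω_6^(nk)
where ω_6 = e^(-2πi/6)

Computing each X[k]:
X[0] = -7
X[1] = 2.5000+2.5981i
X[2] = 0.5000-6.0622i
X[3] = 7
X[4] = 0.5000+6.0622i
X[5] = 2.5000-2.5981i

X = [-7, 2.5000+2.5981i, 0.5000-6.0622i, 7, 0.5000+6.0622i, 2.5000-2.5981i]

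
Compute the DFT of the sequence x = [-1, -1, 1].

X[k] = Σ(n=0 to 2) x[n] · ω_3^(nk)
where ω_3 = e^(-2πi/3)

Computing each X[k]:
X[0] = -1
X[1] = -1.0000+1.7321i
X[2] = -1.0000-1.7321i

X = [-1, -1.0000+1.7321i, -1.0000-1.7321i]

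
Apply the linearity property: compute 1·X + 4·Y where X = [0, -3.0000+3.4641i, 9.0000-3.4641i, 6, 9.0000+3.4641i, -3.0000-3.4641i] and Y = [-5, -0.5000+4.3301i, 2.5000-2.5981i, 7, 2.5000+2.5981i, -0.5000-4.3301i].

By linearity: DFT(1x + 4y) = 1·DFT(x) + 4·DFT(y)
= 1·[0, -3.0000+3.4641i, 9.0000-3.4641i, 6, 9.0000+3.4641i, -3.0000-3.4641i] + 4·[-5, -0.5000+4.3301i, 2.5000-2.5981i, 7, 2.5000+2.5981i, -0.5000-4.3301i]

Computing element-wise:
Z[0] = 1·(0) + 4·(-5) = -20
Z[1] = 1·(-3.0000+3.4641i) + 4·(-0.5000+4.3301i) = -5.0000+20.7845i
Z[2] = 1·(9.0000-3.4641i) + 4·(2.5000-2.5981i) = 19.0000-13.8565i
Z[3] = 1·(6) + 4·(7) = 34
Z[4] = 1·(9.0000+3.4641i) + 4·(2.5000+2.5981i) = 19.0000+13.8565i
Z[5] = 1·(-3.0000-3.4641i) + 4·(-0.5000-4.3301i) = -5.0000-20.7845i

DFT(1x + 4y) = 1·X + 4·Y = [-20, -5.0000+20.7845i, 19.0000-13.8565i, 34, 19.0000+13.8565i, -5.0000-20.7845i]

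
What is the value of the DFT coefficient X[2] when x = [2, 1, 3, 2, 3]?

X[2] = Σ(n=0 to 4) x[n] · ω_5^(2n) where ω_5 = e^(-2πi/5)
= (2)·ω_5^0 + (1)·ω_5^2 + (3)·ω_5^4 + (2)·ω_5^6 + (3)·ω_5^8

X[2] = 0.3090+2.1266i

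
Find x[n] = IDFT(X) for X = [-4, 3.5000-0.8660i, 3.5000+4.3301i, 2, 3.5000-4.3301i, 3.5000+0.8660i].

x[n] = (1/6) Σ(k=0 to 5) X[k] · e^(2πikn/6)

Computing each x[n]:
x[0] = 2
x[1] = -2
x[2] = 0
x[3] = -1
x[4] = -3
x[5] = 0

x = [2, -2, 0, -1, -3, 0]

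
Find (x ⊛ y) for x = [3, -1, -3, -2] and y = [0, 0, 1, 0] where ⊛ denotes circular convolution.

(x ⊛ y)[n] = Σ(m=0 to 3) x[m] · y[(n-m) mod 4]

Computing each output sample:
(x ⊛ y)[0] = -3
(x ⊛ y)[1] = -2
(x ⊛ y)[2] = 3
(x ⊛ y)[3] = -1

x ⊛ y = [-3, -2, 3, -1]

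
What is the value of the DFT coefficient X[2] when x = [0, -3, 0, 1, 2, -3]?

X[2] = Σ(n=0 to 5) x[n] · ω_6^(2n) where ω_6 = e^(-2πi/6)
= (0)·ω_6^0 + (-3)·ω_6^2 + (0)·ω_6^4 + (1)·ω_6^6 + (2)·ω_6^8 + (-3)·ω_6^10

X[2] = 3.0000-1.7321i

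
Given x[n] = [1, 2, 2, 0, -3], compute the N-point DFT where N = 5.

X[k] = Σ(n=0 to 4) x[n] · ω_5^(nk)
where ω_5 = e^(-2πi/5)

Computing each X[k]:
X[0] = 2
X[1] = -0.9271-5.9309i
X[2] = 2.4271-1.0368i
X[3] = 2.4271+1.0368i
X[4] = -0.9271+5.9309i

X = [2, -0.9271-5.9309i, 2.4271-1.0368i, 2.4271+1.0368i, -0.9271+5.9309i]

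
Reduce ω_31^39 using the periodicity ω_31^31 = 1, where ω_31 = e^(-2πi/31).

Since ω_31^31 = 1, powers reduce modulo 31.
39 mod 31 = 8
So ω_31^39 = ω_31^8 = e^(-2πi·8/31)

ω_31^39 = ω_31^8 = -0.0506-0.9987i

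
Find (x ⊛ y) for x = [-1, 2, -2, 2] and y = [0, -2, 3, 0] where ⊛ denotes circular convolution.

(x ⊛ y)[n] = Σ(m=0 to 3) x[m] · y[(n-m) mod 4]

Computing each output sample:
(x ⊛ y)[0] = -10
(x ⊛ y)[1] = 8
(x ⊛ y)[2] = -7
(x ⊛ y)[3] = 10

x ⊛ y = [-10, 8, -7, 10]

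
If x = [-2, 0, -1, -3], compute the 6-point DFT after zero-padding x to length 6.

Original 4-point DFT: [-6, -1-3i, 0, -1+3i]
Zero-padded 6-point DFT provides frequency interpolation.

DFT_6([x, 0, ...]) = [-6, 1.5000+0.8660i, -4.5000-0.8660i, 0, -4.5000+0.8660i, 1.5000-0.8660i]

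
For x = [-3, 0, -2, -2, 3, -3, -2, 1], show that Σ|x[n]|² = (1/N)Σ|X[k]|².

Time domain:
Σ|x[n]|² = |-3|² + |0|² + |-2|² + |-2|² + |3|² + |-3|² + |-2|² + |1|² = 40.0000

Frequency domain:
(1/8)Σ|X[k]|² = (1/8)(|-8|² + |-1.7574|² + |4+2i|² + |-10.2426|² + |0|² + |-10.2426|² + |4-2i|² + |-1.7574|²) = (1/8)·320.0000 = 40.0000

Both sides agree, confirming Parseval's theorem.

Σ|x[n]|² = (1/N)Σ|X[k]|² = 40.0000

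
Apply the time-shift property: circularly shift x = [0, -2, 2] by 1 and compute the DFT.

Time shift by 1: X_shifted[k] = ω_3^(1k) · X[k]
Shifted x = [2, 0, -2]

DFT(x[n-1]) = [0, 3.0000-1.7321i, 3.0000+1.7321i]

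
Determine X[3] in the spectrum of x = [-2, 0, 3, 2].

X[3] = Σ(n=0 to 3) x[n] · ω_4^(3n) where ω_4 = e^(-2πi/4)
= (-2)·ω_4^0 + (0)·ω_4^3 + (3)·ω_4^6 + (2)·ω_4^9

X[3] = -5-2i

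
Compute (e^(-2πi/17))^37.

Since ω_17^17 = 1, powers reduce modulo 17.
37 mod 17 = 3
So ω_17^37 = ω_17^3 = e^(-2πi·3/17)

ω_17^37 = ω_17^3 = 0.4457-0.8952i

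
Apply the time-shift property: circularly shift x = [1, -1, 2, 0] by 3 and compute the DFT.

Time shift by 3: X_shifted[k] = ω_4^(3k) · X[k]
Shifted x = [-1, 2, 0, 1]

DFT(x[n-3]) = [2, -1-1i, -4, -1+1i]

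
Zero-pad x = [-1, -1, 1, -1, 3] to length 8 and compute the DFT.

Original 5-point DFT: [1, -0.3820+2.6287i, -2.6180+4.2533i, -2.6180-4.2533i, -0.3820-2.6287i]
Zero-padded 8-point DFT provides frequency interpolation.

DFT_8([x, 0, ...]) = [1, -4.0000+0.4142i, 1, -4.0000+2.4142i, 5, -4.0000-2.4142i, 1, -4.0000-0.4142i]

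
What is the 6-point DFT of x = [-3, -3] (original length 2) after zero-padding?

Original 2-point DFT: [-6, 0]
Zero-padded 6-point DFT provides frequency interpolation.

DFT_6([x, 0, ...]) = [-6, -4.5000+2.5981i, -1.5000+2.5981i, 0, -1.5000-2.5981i, -4.5000-2.5981i]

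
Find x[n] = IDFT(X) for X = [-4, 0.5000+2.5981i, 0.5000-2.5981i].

x[n] = (1/3) Σ(k=0 to 2) X[k] · e^(2πikn/3)

Computing each x[n]:
x[0] = -1
x[1] = -3
x[2] = 0

x = [-1, -3, 0]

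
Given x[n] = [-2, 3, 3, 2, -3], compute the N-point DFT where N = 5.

X[k] = Σ(n=0 to 4) x[n] · ω_5^(nk)
where ω_5 = e^(-2πi/5)

Computing each X[k]:
X[0] = 3
X[1] = -6.0451-6.2941i
X[2] = -0.4549-2.5757i
X[3] = -0.4549+2.5757i
X[4] = -6.0451+6.2941i

X = [3, -6.0451-6.2941i, -0.4549-2.5757i, -0.4549+2.5757i, -6.0451+6.2941i]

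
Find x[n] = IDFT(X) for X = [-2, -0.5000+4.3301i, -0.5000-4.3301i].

x[n] = (1/3) Σ(k=0 to 2) X[k] · e^(2πikn/3)

Computing each x[n]:
x[0] = -1
x[1] = -3
x[2] = 2

x = [-1, -3, 2]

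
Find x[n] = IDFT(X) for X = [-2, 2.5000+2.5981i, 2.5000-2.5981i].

x[n] = (1/3) Σ(k=0 to 2) X[k] · e^(2πikn/3)

Computing each x[n]:
x[0] = 1
x[1] = -3
x[2] = 0

x = [1, -3, 0]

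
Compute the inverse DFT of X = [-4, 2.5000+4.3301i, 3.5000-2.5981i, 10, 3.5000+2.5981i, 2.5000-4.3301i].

x[n] = (1/6) Σ(k=0 to 5) X[k] · e^(2πikn/6)

Computing each x[n]:
x[0] = 3
x[1] = -3
x[2] = -2
x[3] = -2
x[4] = 2
x[5] = -2

x = [3, -3, -2, -2, 2, -2]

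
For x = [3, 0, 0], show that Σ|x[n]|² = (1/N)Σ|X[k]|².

Time domain:
Σ|x[n]|² = |3|² + |0|² + |0|² = 9.0000

Frequency domain:
(1/3)Σ|X[k]|² = (1/3)(|3|² + |3|² + |3|²) = (1/3)·27.0000 = 9.0000

Both sides agree, confirming Parseval's theorem.

Σ|x[n]|² = (1/N)Σ|X[k]|² = 9.0000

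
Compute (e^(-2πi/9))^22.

Since ω_9^9 = 1, powers reduce modulo 9.
22 mod 9 = 4
So ω_9^22 = ω_9^4 = e^(-2πi·4/9)

ω_9^22 = ω_9^4 = -0.9397-0.3420i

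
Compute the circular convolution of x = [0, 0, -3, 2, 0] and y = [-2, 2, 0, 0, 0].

(x ⊛ y)[n] = Σ(m=0 to 4) x[m] · y[(n-m) mod 5]

Computing each output sample:
(x ⊛ y)[0] = 0
(x ⊛ y)[1] = 0
(x ⊛ y)[2] = 6
(x ⊛ y)[3] = -10
(x ⊛ y)[4] = 4

x ⊛ y = [0, 0, 6, -10, 4]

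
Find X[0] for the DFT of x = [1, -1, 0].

X[0] = Σ(n=0 to 2) x[n] · ω_3^0 = Σ x[n]
= (1) + (-1) + (0)

X[0] = 0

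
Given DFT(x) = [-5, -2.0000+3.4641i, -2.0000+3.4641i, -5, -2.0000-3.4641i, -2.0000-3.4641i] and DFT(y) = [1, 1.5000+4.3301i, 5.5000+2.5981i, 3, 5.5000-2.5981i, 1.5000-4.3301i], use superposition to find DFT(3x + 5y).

By linearity: DFT(3x + 5y) = 3·DFT(x) + 5·DFT(y)
= 3·[-5, -2.0000+3.4641i, -2.0000+3.4641i, -5, -2.0000-3.4641i, -2.0000-3.4641i] + 5·[1, 1.5000+4.3301i, 5.5000+2.5981i, 3, 5.5000-2.5981i, 1.5000-4.3301i]

Computing element-wise:
Z[0] = 3·(-5) + 5·(1) = -10
Z[1] = 3·(-2.0000+3.4641i) + 5·(1.5000+4.3301i) = 1.5000+32.0428i
Z[2] = 3·(-2.0000+3.4641i) + 5·(5.5000+2.5981i) = 21.5000+23.3828i
Z[3] = 3·(-5) + 5·(3) = 0
Z[4] = 3·(-2.0000-3.4641i) + 5·(5.5000-2.5981i) = 21.5000-23.3828i
Z[5] = 3·(-2.0000-3.4641i) + 5·(1.5000-4.3301i) = 1.5000-32.0428i

DFT(3x + 5y) = 3·X + 5·Y = [-10, 1.5000+32.0428i, 21.5000+23.3828i, 0, 21.5000-23.3828i, 1.5000-32.0428i]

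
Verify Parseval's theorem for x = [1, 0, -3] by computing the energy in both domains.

Time domain:
Σ|x[n]|² = |1|² + |0|² + |-3|² = 10.0000

Frequency domain:
(1/3)Σ|X[k]|² = (1/3)(|-2|² + |2.5000-2.5981i|² + |2.5000+2.5981i|²) = (1/3)·30.0000 = 10.0000

Both sides agree, confirming Parseval's theorem.

Σ|x[n]|² = (1/N)Σ|X[k]|² = 10.0000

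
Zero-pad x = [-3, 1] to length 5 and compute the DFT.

Original 2-point DFT: [-2, -4]
Zero-padded 5-point DFT provides frequency interpolation.

DFT_5([x, 0, ...]) = [-2, -2.6910-0.9511i, -3.8090-0.5878i, -3.8090+0.5878i, -2.6910+0.9511i]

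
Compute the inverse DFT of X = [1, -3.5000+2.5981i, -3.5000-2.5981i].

x[n] = (1/3) Σ(k=0 to 2) X[k] · e^(2πikn/3)

Computing each x[n]:
x[0] = -2
x[1] = 0
x[2] = 3

x = [-2, 0, 3]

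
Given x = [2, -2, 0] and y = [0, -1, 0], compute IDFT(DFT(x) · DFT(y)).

(x ⊛ y)[n] = Σ(m=0 to 2) x[m] · y[(n-m) mod 3]

Computing each output sample:
(x ⊛ y)[0] = 0
(x ⊛ y)[1] = -2
(x ⊛ y)[2] = 2

x ⊛ y = [0, -2, 2]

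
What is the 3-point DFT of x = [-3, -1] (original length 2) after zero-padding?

Original 2-point DFT: [-4, -2]
Zero-padded 3-point DFT provides frequency interpolation.

DFT_3([x, 0, ...]) = [-4, -2.5000+0.8660i, -2.5000-0.8660i]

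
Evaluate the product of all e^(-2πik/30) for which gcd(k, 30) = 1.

The primitive 30th roots of unity are ω_30^k for k coprime to 30: k ∈ {1, 7, 11, 13, 17, 19, 23, 29}
Their product equals the constant term of the cyclotomic polynomial Φ_30(x) up to sign.
For n ≥ 3, the product of all primitive nth roots of unity is 1. (For n=1 it is 1; for n=2 it is -1.)

1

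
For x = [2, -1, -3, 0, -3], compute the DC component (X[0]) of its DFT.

X[0] = Σ(n=0 to 4) x[n] · ω_5^0 = Σ x[n]
= (2) + (-1) + (-3) + (0) + (-3)

X[0] = -5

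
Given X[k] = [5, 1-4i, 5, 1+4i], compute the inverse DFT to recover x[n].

x[n] = (1/4) Σ(k=0 to 3) X[k] · e^(2πikn/4)

Computing each x[n]:
x[0] = 3
x[1] = 2
x[2] = 2
x[3] = -2

x = [3, 2, 2, -2]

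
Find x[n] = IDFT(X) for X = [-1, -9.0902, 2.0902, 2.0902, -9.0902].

x[n] = (1/5) Σ(k=0 to 4) X[k] · e^(2πikn/5)

Computing each x[n]:
x[0] = -3
x[1] = -2
x[2] = 3
x[3] = 3
x[4] = -2

x = [-3, -2, 3, 3, -2]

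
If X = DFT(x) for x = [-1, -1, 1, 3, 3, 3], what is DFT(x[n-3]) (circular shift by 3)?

Time shift by 3: X_shifted[k] = ω_6^(3k) · X[k]
Shifted x = [3, 3, 3, -1, -1, 1]

DFT(x[n-3]) = [8, 5.0000-5.1962i, -1.0000+1.7321i, 2, -1.0000-1.7321i, 5.0000+5.1962i]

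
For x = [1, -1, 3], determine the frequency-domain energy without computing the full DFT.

Parseval: Σ|x[n]|² = (1/N)Σ|X[k]|², so Σ|X[k]|² = N·Σ|x[n]|² = 3·11.0000

Σ|X[k]|² = N·Σ|x[n]|² = 3·11.0000 = 33.0000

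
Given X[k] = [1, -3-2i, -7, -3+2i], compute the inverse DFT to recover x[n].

x[n] = (1/4) Σ(k=0 to 3) X[k] · e^(2πikn/4)

Computing each x[n]:
x[0] = -3
x[1] = 3
x[2] = 0
x[3] = 1

x = [-3, 3, 0, 1]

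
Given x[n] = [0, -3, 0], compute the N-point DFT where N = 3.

X[k] = Σ(n=0 to 2) x[n] · ω_3^(nk)
where ω_3 = e^(-2πi/3)

Computing each X[k]:
X[0] = -3
X[1] = 1.5000+2.5981i
X[2] = 1.5000-2.5981i

X = [-3, 1.5000+2.5981i, 1.5000-2.5981i]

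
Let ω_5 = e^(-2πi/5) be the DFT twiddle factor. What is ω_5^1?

ω_5^1 = e^(-2πi·1/5)
= cos(-2π·1/5) + i·sin(-2π·1/5)
= cos(-2π/5) + i·sin(-2π/5)

ω_5^1 = cos(-2π/5) + i·sin(-2π/5) = 0.3090-0.9511i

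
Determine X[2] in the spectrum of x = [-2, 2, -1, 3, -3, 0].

X[2] = Σ(n=0 to 5) x[n] · ω_6^(2n) where ω_6 = e^(-2πi/6)
= (-2)·ω_6^0 + (2)·ω_6^2 + (-1)·ω_6^4 + (3)·ω_6^6 + (-3)·ω_6^8 + (0)·ω_6^10

X[2] = 2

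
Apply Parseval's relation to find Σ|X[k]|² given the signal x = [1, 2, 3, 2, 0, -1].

Parseval: Σ|x[n]|² = (1/N)Σ|X[k]|², so Σ|X[k]|² = N·Σ|x[n]|² = 6·19.0000

Σ|X[k]|² = N·Σ|x[n]|² = 6·19.0000 = 114.0000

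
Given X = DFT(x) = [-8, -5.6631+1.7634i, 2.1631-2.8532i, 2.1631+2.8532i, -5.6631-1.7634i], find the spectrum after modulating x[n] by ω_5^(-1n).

Modulation property: DFT(ω_5^(-1n)·x[n]) = X[(k-1) mod 5], so circularly shift X by 1 positions.

X[k-1] = [-5.6631-1.7634i, -8, -5.6631+1.7634i, 2.1631-2.8532i, 2.1631+2.8532i]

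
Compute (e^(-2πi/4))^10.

Since ω_4^4 = 1, powers reduce modulo 4.
10 mod 4 = 2
So ω_4^10 = ω_4^2 = e^(-2πi·2/4)

ω_4^10 = ω_4^2 = -1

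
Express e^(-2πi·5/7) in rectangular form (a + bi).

ω_7^5 = e^(-2πi·5/7)
= cos(-2π·5/7) + i·sin(-2π·5/7)
= cos(-10π/7) + i·sin(-10π/7)

ω_7^5 = cos(-10π/7) + i·sin(-10π/7) = -0.2225+0.9749i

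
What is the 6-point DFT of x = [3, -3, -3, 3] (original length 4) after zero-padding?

Original 4-point DFT: [0, 6+6i, 0, 6-6i]
Zero-padded 6-point DFT provides frequency interpolation.

DFT_6([x, 0, ...]) = [0, 5.1962i, 9, 0, 9, -5.1962i]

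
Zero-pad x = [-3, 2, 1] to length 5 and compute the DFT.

Original 3-point DFT: [0, -4.5000-0.8660i, -4.5000+0.8660i]
Zero-padded 5-point DFT provides frequency interpolation.

DFT_5([x, 0, ...]) = [0, -3.1910-2.4899i, -4.3090-0.2245i, -4.3090+0.2245i, -3.1910+2.4899i]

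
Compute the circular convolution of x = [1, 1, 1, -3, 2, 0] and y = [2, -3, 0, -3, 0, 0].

(x ⊛ y)[n] = Σ(m=0 to 5) x[m] · y[(n-m) mod 6]

Computing each output sample:
(x ⊛ y)[0] = 11
(x ⊛ y)[1] = -7
(x ⊛ y)[2] = -1
(x ⊛ y)[3] = -12
(x ⊛ y)[4] = 10
(x ⊛ y)[5] = -9

x ⊛ y = [11, -7, -1, -12, 10, -9]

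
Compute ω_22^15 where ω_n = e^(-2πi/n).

ω_22^15 = e^(-2πi·15/22)
= cos(-2π·15/22) + i·sin(-2π·15/22)
= cos(-30π/22) + i·sin(-30π/22)

ω_22^15 = cos(-30π/22) + i·sin(-30π/22) = -0.4154+0.9096i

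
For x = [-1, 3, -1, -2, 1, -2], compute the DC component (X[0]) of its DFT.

X[0] = Σ(n=0 to 5) x[n] · ω_6^0 = Σ x[n]
= (-1) + (3) + (-1) + (-2) + (1) + (-2)

X[0] = -2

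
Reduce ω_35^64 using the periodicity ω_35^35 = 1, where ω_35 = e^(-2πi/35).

Since ω_35^35 = 1, powers reduce modulo 35.
64 mod 35 = 29
So ω_35^64 = ω_35^29 = e^(-2πi·29/35)

ω_35^64 = ω_35^29 = 0.4739+0.8806i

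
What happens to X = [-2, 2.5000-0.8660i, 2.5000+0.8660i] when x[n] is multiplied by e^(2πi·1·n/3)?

Modulation property: DFT(ω_3^(-1n)·x[n]) = X[(k-1) mod 3], so circularly shift X by 1 positions.

X[k-1] = [2.5000+0.8660i, -2, 2.5000-0.8660i]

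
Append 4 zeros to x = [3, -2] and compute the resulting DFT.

Original 2-point DFT: [1, 5]
Zero-padded 6-point DFT provides frequency interpolation.

DFT_6([x, 0, ...]) = [1, 2.0000+1.7321i, 4.0000+1.7321i, 5, 4.0000-1.7321i, 2.0000-1.7321i]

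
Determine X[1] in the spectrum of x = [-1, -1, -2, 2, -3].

X[1] = Σ(n=0 to 4) x[n] · ω_5^(1n) where ω_5 = e^(-2πi/5)
= (-1)·ω_5^0 + (-1)·ω_5^1 + (-2)·ω_5^2 + (2)·ω_5^3 + (-3)·ω_5^4

X[1] = -2.2361+0.4490i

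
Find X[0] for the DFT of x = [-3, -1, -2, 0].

X[0] = Σ(n=0 to 3) x[n] · ω_4^0 = Σ x[n]
= (-3) + (-1) + (-2) + (0)

X[0] = -6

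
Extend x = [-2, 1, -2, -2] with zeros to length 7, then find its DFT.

Original 4-point DFT: [-5, -3i, -3, 3i]
Zero-padded 7-point DFT provides frequency interpolation.

DFT_7([x, 0, ...]) = [-5, 0.8705+2.0358i, -1.6676-3.4064i, -3.7029-0.0477i, -3.7029+0.0477i, -1.6676+3.4064i, 0.8705-2.0358i]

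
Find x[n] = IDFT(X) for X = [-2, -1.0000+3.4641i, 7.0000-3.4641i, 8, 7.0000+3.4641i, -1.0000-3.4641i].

x[n] = (1/6) Σ(k=0 to 5) X[k] · e^(2πikn/6)

Computing each x[n]:
x[0] = 3
x[1] = -3
x[2] = -2
x[3] = 1
x[4] = 2
x[5] = -3

x = [3, -3, -2, 1, 2, -3]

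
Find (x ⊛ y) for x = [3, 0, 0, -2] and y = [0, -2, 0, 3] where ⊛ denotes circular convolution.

(x ⊛ y)[n] = Σ(m=0 to 3) x[m] · y[(n-m) mod 4]

Computing each output sample:
(x ⊛ y)[0] = 4
(x ⊛ y)[1] = -6
(x ⊛ y)[2] = -6
(x ⊛ y)[3] = 9

x ⊛ y = [4, -6, -6, 9]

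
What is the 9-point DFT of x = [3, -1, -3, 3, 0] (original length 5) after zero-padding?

Original 5-point DFT: [2, 2.6910+4.4778i, 3.8090-5.1186i, 3.8090+5.1186i, 2.6910-4.4778i]
Zero-padded 9-point DFT provides frequency interpolation.

DFT_9([x, 0, ...]) = [2, 0.2130+0.9991i, 4.1454+4.6089i, 8.0000-1.7321i, 0.1416-4.1844i, 0.1416+4.1844i, 8.0000+1.7321i, 4.1454-4.6089i, 0.2130-0.9991i]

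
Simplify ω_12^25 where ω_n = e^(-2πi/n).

Since ω_12^12 = 1, powers reduce modulo 12.
25 mod 12 = 1
So ω_12^25 = ω_12^1 = e^(-2πi·1/12)

ω_12^25 = ω_12^1 = 0.8660-0.5000i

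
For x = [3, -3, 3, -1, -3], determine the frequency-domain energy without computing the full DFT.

Parseval: Σ|x[n]|² = (1/N)Σ|X[k]|², so Σ|X[k]|² = N·Σ|x[n]|² = 5·37.0000

Σ|X[k]|² = N·Σ|x[n]|² = 5·37.0000 = 185.0000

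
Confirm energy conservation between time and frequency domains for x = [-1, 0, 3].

Time domain:
Σ|x[n]|² = |-1|² + |0|² + |3|² = 10.0000

Frequency domain:
(1/3)Σ|X[k]|² = (1/3)(|2|² + |-2.5000+2.5981i|² + |-2.5000-2.5981i|²) = (1/3)·30.0000 = 10.0000

Both sides agree, confirming Parseval's theorem.

Σ|x[n]|² = (1/N)Σ|X[k]|² = 10.0000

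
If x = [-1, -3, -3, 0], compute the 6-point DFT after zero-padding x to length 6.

Original 4-point DFT: [-7, 2+3i, -1, 2-3i]
Zero-padded 6-point DFT provides frequency interpolation.

DFT_6([x, 0, ...]) = [-7, -1.0000+5.1962i, 2, -1, 2, -1.0000-5.1962i]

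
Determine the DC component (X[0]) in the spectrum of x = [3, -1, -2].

X[0] = Σ(n=0 to 2) x[n] · ω_3^0 = Σ x[n]
= (3) + (-1) + (-2)

X[0] = 0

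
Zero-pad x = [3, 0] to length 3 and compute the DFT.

Original 2-point DFT: [3, 3]
Zero-padded 3-point DFT provides frequency interpolation.

DFT_3([x, 0, ...]) = [3, 3, 3]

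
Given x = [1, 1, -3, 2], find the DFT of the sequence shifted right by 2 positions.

Time shift by 2: X_shifted[k] = ω_4^(2k) · X[k]
Shifted x = [-3, 2, 1, 1]

DFT(x[n-2]) = [1, -4-1i, -5, -4+1i]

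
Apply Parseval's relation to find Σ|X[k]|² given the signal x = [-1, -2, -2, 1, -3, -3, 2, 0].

Parseval: Σ|x[n]|² = (1/N)Σ|X[k]|², so Σ|X[k]|² = N·Σ|x[n]|² = 8·32.0000

Σ|X[k]|² = N·Σ|x[n]|² = 8·32.0000 = 256.0000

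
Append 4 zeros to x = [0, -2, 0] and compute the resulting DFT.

Original 3-point DFT: [-2, 1.0000+1.7321i, 1.0000-1.7321i]
Zero-padded 7-point DFT provides frequency interpolation.

DFT_7([x, 0, ...]) = [-2, -1.2470+1.5637i, 0.4450+1.9499i, 1.8019+0.8678i, 1.8019-0.8678i, 0.4450-1.9499i, -1.2470-1.5637i]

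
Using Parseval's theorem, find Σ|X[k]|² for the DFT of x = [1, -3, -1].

Parseval: Σ|x[n]|² = (1/N)Σ|X[k]|², so Σ|X[k]|² = N·Σ|x[n]|² = 3·11.0000

Σ|X[k]|² = N·Σ|x[n]|² = 3·11.0000 = 33.0000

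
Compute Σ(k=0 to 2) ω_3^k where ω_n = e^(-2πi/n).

Sum of all nth roots of unity equals 0 for n > 1 (geometric series with r ≠ 1).

0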